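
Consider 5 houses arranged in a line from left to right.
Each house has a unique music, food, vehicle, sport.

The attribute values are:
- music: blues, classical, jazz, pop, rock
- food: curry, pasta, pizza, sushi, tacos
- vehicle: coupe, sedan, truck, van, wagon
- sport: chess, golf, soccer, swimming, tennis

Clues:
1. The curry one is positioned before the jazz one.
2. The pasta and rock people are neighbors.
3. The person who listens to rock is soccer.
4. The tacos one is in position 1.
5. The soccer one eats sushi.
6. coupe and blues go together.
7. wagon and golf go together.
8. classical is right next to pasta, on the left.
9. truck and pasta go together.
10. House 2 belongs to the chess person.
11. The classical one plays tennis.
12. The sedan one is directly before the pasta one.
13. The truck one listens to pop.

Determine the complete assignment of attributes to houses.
Solution:

House | Music | Food | Vehicle | Sport
--------------------------------------
  1   | classical | tacos | sedan | tennis
  2   | pop | pasta | truck | chess
  3   | rock | sushi | van | soccer
  4   | blues | curry | coupe | swimming
  5   | jazz | pizza | wagon | golf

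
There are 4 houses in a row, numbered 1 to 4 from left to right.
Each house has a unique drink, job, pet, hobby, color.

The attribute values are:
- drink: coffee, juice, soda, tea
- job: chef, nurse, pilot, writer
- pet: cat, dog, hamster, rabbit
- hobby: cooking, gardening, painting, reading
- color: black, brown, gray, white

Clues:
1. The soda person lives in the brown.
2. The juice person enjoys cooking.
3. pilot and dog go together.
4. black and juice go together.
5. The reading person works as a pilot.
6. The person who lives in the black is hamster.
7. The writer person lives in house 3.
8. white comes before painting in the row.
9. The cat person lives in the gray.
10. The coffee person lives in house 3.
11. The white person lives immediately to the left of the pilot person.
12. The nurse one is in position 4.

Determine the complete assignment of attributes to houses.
Solution:

House | Drink | Job | Pet | Hobby | Color
-----------------------------------------
  1   | tea | chef | rabbit | gardening | white
  2   | soda | pilot | dog | reading | brown
  3   | coffee | writer | cat | painting | gray
  4   | juice | nurse | hamster | cooking | black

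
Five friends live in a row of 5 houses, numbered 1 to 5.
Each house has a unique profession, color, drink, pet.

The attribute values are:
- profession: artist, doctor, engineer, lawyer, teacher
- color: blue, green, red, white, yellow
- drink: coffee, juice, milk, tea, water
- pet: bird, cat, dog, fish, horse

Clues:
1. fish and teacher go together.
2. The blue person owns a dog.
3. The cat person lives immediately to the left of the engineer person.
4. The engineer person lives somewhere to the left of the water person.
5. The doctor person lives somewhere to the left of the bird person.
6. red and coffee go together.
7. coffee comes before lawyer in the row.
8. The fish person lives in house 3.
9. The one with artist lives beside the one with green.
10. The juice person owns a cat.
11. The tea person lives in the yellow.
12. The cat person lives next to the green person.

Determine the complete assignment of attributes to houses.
Solution:

House | Profession | Color | Drink | Pet
----------------------------------------
  1   | artist | white | juice | cat
  2   | engineer | green | milk | horse
  3   | teacher | red | coffee | fish
  4   | doctor | blue | water | dog
  5   | lawyer | yellow | tea | bird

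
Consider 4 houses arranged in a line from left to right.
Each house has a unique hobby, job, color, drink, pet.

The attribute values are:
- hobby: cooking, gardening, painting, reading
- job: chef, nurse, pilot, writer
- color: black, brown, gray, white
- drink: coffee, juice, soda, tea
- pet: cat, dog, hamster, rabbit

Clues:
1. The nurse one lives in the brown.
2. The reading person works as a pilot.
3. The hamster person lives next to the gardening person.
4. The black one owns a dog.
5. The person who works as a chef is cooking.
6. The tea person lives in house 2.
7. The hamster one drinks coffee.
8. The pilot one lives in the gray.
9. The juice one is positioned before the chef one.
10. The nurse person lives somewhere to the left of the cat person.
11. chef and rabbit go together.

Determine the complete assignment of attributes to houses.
Solution:

House | Hobby | Job | Color | Drink | Pet
-----------------------------------------
  1   | painting | nurse | brown | coffee | hamster
  2   | gardening | writer | black | tea | dog
  3   | reading | pilot | gray | juice | cat
  4   | cooking | chef | white | soda | rabbit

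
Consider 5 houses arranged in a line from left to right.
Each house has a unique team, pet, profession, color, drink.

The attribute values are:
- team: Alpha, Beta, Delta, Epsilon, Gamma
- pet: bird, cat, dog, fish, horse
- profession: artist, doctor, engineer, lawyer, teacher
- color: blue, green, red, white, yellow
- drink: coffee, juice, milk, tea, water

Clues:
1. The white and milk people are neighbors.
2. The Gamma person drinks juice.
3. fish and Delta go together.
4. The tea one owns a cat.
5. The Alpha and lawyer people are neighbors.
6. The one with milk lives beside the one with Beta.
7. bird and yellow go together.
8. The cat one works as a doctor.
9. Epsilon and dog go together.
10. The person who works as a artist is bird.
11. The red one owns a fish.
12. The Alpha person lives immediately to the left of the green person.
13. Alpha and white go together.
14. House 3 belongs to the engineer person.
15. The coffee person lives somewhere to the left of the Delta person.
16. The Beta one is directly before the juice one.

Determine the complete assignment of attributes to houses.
Solution:

House | Team | Pet | Profession | Color | Drink
-----------------------------------------------
  1   | Alpha | cat | doctor | white | tea
  2   | Epsilon | dog | lawyer | green | milk
  3   | Beta | horse | engineer | blue | coffee
  4   | Gamma | bird | artist | yellow | juice
  5   | Delta | fish | teacher | red | water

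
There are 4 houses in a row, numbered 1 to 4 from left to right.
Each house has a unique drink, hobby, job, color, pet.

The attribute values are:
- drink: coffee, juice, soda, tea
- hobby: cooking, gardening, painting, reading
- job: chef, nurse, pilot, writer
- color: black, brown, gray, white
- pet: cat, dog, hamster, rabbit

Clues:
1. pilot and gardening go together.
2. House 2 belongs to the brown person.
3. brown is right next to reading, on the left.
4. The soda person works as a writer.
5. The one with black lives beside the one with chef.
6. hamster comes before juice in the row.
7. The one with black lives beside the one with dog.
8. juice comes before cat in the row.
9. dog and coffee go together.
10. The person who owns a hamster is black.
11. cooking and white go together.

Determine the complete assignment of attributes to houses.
Solution:

House | Drink | Hobby | Job | Color | Pet
-----------------------------------------
  1   | tea | gardening | pilot | black | hamster
  2   | coffee | painting | chef | brown | dog
  3   | juice | reading | nurse | gray | rabbit
  4   | soda | cooking | writer | white | cat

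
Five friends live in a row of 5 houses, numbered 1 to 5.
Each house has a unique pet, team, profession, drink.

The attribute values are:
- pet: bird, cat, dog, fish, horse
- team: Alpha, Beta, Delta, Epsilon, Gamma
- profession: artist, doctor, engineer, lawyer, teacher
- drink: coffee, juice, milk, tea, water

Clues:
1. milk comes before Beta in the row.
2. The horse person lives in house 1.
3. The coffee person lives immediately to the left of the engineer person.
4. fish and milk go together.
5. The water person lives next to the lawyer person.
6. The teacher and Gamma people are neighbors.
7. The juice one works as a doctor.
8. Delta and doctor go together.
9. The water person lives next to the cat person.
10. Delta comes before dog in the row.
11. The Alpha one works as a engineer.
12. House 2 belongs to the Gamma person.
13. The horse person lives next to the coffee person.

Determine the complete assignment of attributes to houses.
Solution:

House | Pet | Team | Profession | Drink
---------------------------------------
  1   | horse | Epsilon | teacher | water
  2   | cat | Gamma | lawyer | coffee
  3   | fish | Alpha | engineer | milk
  4   | bird | Delta | doctor | juice
  5   | dog | Beta | artist | tea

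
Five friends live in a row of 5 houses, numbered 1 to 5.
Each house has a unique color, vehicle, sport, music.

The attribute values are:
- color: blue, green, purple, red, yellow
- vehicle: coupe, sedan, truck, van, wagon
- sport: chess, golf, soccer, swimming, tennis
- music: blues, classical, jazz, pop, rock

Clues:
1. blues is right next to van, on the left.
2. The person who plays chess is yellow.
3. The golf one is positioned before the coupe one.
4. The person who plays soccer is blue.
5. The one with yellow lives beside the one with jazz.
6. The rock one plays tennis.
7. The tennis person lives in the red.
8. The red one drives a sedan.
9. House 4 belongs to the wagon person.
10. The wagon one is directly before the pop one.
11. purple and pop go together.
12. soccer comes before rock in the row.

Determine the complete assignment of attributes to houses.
Solution:

House | Color | Vehicle | Sport | Music
---------------------------------------
  1   | yellow | truck | chess | blues
  2   | blue | van | soccer | jazz
  3   | red | sedan | tennis | rock
  4   | green | wagon | golf | classical
  5   | purple | coupe | swimming | pop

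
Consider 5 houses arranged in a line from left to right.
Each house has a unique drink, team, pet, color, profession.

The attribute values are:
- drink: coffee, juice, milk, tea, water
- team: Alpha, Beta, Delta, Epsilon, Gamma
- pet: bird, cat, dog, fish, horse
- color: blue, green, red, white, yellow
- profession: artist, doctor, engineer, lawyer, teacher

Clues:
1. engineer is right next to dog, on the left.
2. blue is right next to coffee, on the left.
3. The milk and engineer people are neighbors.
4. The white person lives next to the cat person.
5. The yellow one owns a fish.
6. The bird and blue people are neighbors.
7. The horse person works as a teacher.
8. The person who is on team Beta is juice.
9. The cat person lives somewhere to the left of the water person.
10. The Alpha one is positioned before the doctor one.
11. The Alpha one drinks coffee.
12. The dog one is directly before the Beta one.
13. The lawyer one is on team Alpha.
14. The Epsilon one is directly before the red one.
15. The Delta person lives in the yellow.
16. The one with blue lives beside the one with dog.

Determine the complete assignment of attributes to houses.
Solution:

House | Drink | Team | Pet | Color | Profession
-----------------------------------------------
  1   | milk | Gamma | bird | white | artist
  2   | tea | Epsilon | cat | blue | engineer
  3   | coffee | Alpha | dog | red | lawyer
  4   | juice | Beta | horse | green | teacher
  5   | water | Delta | fish | yellow | doctor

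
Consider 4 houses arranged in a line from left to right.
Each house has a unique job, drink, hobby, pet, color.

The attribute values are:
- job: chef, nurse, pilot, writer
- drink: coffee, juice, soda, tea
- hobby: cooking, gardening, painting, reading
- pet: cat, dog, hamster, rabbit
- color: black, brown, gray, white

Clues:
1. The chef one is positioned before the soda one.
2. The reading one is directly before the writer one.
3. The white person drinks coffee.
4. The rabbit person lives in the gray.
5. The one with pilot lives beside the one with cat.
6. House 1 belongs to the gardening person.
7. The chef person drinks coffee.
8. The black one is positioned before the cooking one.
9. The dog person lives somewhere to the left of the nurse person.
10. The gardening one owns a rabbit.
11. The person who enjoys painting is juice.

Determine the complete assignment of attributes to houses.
Solution:

House | Job | Drink | Hobby | Pet | Color
-----------------------------------------
  1   | pilot | tea | gardening | rabbit | gray
  2   | chef | coffee | reading | cat | white
  3   | writer | juice | painting | dog | black
  4   | nurse | soda | cooking | hamster | brown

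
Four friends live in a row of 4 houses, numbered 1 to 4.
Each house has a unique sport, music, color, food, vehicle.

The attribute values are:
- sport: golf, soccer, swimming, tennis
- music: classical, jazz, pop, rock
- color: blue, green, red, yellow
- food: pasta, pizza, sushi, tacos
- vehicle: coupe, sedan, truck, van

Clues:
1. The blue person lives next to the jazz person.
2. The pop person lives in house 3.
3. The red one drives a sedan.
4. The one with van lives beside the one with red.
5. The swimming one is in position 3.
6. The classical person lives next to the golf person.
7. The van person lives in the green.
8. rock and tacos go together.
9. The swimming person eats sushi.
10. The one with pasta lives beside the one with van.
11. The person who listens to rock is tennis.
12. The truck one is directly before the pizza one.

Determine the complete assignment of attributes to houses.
Solution:

House | Sport | Music | Color | Food | Vehicle
----------------------------------------------
  1   | soccer | classical | blue | pasta | truck
  2   | golf | jazz | green | pizza | van
  3   | swimming | pop | red | sushi | sedan
  4   | tennis | rock | yellow | tacos | coupe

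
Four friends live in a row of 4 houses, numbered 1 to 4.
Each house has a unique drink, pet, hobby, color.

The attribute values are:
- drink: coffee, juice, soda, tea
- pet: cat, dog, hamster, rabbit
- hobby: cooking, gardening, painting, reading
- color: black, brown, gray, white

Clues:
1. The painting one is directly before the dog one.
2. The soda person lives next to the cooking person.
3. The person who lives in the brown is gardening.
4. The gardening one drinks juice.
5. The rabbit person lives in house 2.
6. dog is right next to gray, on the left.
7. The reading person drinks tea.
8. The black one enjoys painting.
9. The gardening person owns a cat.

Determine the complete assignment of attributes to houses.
Solution:

House | Drink | Pet | Hobby | Color
-----------------------------------
  1   | juice | cat | gardening | brown
  2   | soda | rabbit | painting | black
  3   | coffee | dog | cooking | white
  4   | tea | hamster | reading | gray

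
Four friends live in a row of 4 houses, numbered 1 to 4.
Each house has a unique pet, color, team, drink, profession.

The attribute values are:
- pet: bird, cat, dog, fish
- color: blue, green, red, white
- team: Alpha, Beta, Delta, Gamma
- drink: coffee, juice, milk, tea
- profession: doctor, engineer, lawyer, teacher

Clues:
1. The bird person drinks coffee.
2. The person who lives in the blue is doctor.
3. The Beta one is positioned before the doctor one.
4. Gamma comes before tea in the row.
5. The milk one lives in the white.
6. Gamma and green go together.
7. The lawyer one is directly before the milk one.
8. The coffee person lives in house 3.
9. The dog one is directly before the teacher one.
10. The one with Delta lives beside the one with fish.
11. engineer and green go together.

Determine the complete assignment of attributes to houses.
Solution:

House | Pet | Color | Team | Drink | Profession
-----------------------------------------------
  1   | dog | red | Delta | juice | lawyer
  2   | fish | white | Beta | milk | teacher
  3   | bird | green | Gamma | coffee | engineer
  4   | cat | blue | Alpha | tea | doctor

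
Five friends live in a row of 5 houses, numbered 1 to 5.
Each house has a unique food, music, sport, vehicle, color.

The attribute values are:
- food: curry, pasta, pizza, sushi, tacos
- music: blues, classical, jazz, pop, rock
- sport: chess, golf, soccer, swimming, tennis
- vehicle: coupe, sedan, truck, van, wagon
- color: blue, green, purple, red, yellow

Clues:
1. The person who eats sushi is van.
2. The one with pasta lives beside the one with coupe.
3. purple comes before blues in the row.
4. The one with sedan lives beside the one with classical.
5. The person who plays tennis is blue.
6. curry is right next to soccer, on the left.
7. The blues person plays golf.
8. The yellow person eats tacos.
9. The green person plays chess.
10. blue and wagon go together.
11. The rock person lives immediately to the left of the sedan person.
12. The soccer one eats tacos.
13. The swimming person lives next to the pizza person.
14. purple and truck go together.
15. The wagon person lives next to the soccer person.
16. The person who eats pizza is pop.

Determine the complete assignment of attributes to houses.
Solution:

House | Food | Music | Sport | Vehicle | Color
----------------------------------------------
  1   | curry | rock | tennis | wagon | blue
  2   | tacos | jazz | soccer | sedan | yellow
  3   | pasta | classical | swimming | truck | purple
  4   | pizza | pop | chess | coupe | green
  5   | sushi | blues | golf | van | red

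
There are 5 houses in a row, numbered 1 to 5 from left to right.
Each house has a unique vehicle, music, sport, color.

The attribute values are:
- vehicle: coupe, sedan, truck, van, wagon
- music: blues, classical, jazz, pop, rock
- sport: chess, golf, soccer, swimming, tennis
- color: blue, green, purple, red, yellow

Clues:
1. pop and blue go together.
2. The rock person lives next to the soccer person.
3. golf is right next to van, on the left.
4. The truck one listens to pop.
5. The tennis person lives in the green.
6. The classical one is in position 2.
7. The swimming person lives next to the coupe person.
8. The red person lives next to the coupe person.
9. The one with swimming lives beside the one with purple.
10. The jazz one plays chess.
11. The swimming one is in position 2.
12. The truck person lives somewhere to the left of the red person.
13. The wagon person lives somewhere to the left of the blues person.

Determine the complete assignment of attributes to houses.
Solution:

House | Vehicle | Music | Sport | Color
---------------------------------------
  1   | truck | pop | golf | blue
  2   | van | classical | swimming | red
  3   | coupe | jazz | chess | purple
  4   | wagon | rock | tennis | green
  5   | sedan | blues | soccer | yellow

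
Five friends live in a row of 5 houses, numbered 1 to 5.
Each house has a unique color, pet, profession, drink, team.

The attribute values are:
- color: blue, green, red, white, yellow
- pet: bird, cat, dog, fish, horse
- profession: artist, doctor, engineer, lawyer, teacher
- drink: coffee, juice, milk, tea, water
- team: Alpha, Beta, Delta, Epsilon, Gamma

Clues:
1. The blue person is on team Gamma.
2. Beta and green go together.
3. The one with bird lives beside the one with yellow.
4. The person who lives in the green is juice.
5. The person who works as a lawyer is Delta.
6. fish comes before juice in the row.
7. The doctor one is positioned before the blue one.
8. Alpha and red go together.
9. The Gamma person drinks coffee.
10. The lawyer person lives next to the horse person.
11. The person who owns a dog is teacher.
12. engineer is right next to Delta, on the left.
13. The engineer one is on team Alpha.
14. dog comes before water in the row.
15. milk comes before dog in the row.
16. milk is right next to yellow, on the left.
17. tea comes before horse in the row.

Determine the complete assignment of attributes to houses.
Solution:

House | Color | Pet | Profession | Drink | Team
-----------------------------------------------
  1   | red | bird | engineer | milk | Alpha
  2   | yellow | fish | lawyer | tea | Delta
  3   | green | horse | doctor | juice | Beta
  4   | blue | dog | teacher | coffee | Gamma
  5   | white | cat | artist | water | Epsilon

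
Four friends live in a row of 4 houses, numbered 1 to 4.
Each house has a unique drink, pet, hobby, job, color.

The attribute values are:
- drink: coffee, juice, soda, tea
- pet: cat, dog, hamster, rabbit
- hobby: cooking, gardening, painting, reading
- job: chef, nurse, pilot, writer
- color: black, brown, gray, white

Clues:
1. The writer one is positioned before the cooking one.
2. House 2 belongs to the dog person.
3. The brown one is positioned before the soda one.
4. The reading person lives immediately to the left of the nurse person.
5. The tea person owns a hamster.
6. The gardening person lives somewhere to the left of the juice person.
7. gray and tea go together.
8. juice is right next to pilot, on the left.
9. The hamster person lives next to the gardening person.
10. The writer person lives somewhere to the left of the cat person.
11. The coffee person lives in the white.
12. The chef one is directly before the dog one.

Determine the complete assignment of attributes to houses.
Solution:

House | Drink | Pet | Hobby | Job | Color
-----------------------------------------
  1   | tea | hamster | reading | chef | gray
  2   | coffee | dog | gardening | nurse | white
  3   | juice | rabbit | painting | writer | brown
  4   | soda | cat | cooking | pilot | black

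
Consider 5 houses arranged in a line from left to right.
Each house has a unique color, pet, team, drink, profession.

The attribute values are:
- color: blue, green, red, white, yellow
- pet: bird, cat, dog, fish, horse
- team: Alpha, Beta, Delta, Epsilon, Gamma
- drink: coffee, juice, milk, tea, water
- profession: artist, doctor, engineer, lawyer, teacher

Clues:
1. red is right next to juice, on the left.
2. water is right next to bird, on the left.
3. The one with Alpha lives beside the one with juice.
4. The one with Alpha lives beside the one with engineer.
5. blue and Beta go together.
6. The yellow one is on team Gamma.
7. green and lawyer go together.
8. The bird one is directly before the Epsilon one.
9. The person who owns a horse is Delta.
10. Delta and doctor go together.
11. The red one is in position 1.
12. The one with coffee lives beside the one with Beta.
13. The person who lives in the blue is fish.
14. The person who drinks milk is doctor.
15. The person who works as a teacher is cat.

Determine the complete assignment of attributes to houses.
Solution:

House | Color | Pet | Team | Drink | Profession
-----------------------------------------------
  1   | red | cat | Alpha | water | teacher
  2   | yellow | bird | Gamma | juice | engineer
  3   | green | dog | Epsilon | coffee | lawyer
  4   | blue | fish | Beta | tea | artist
  5   | white | horse | Delta | milk | doctor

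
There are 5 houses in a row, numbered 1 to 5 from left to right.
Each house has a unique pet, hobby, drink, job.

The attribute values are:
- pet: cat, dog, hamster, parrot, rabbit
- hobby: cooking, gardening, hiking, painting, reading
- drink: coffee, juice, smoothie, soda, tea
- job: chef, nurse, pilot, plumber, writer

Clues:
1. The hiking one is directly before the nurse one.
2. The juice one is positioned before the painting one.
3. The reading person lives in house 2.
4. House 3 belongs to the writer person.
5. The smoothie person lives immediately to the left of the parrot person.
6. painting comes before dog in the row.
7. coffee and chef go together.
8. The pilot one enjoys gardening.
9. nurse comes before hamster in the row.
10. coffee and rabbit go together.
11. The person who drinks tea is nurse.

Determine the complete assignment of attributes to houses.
Solution:

House | Pet | Hobby | Drink | Job
---------------------------------
  1   | cat | hiking | smoothie | plumber
  2   | parrot | reading | tea | nurse
  3   | hamster | cooking | juice | writer
  4   | rabbit | painting | coffee | chef
  5   | dog | gardening | soda | pilot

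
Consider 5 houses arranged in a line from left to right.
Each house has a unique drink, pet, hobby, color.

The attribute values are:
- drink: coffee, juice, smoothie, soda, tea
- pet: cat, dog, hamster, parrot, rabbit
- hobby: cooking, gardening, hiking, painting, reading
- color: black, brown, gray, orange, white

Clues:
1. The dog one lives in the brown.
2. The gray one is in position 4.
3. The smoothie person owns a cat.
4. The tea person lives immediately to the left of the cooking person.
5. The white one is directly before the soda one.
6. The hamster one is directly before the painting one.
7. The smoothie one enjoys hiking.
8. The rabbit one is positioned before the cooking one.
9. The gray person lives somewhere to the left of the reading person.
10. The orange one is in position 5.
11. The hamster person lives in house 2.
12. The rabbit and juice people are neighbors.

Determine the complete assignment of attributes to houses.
Solution:

House | Drink | Pet | Hobby | Color
-----------------------------------
  1   | tea | rabbit | gardening | black
  2   | juice | hamster | cooking | white
  3   | soda | dog | painting | brown
  4   | smoothie | cat | hiking | gray
  5   | coffee | parrot | reading | orange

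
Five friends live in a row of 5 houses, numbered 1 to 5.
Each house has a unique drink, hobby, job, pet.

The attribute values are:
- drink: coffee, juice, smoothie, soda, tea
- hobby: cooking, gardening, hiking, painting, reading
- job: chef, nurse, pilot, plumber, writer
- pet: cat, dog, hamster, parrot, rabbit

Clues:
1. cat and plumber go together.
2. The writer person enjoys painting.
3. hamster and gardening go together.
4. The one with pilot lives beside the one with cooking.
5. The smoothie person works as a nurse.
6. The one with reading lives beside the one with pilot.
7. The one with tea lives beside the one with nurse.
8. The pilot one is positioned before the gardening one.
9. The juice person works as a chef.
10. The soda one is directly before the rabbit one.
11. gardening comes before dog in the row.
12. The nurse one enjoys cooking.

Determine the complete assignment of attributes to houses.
Solution:

House | Drink | Hobby | Job | Pet
---------------------------------
  1   | soda | reading | plumber | cat
  2   | tea | hiking | pilot | rabbit
  3   | smoothie | cooking | nurse | parrot
  4   | juice | gardening | chef | hamster
  5   | coffee | painting | writer | dog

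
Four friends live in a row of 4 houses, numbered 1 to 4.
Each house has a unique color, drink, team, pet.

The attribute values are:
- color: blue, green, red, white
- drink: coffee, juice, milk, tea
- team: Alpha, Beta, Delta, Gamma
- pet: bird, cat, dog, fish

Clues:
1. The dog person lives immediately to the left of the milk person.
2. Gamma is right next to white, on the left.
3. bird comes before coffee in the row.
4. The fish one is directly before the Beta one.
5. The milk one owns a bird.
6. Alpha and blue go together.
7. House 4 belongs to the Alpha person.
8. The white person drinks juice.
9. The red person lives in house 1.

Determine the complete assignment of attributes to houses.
Solution:

House | Color | Drink | Team | Pet
----------------------------------
  1   | red | tea | Gamma | fish
  2   | white | juice | Beta | dog
  3   | green | milk | Delta | bird
  4   | blue | coffee | Alpha | cat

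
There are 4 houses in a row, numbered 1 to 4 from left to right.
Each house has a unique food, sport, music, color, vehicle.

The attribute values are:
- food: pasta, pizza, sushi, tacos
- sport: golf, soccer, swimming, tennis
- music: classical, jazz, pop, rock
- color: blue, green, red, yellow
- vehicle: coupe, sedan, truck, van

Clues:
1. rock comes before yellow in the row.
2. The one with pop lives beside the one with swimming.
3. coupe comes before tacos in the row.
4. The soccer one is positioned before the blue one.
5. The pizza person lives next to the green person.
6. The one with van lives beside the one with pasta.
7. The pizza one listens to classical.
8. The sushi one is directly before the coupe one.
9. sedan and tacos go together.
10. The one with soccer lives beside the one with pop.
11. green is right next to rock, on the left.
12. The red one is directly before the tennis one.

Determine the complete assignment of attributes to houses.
Solution:

House | Food | Sport | Music | Color | Vehicle
----------------------------------------------
  1   | pizza | soccer | classical | red | truck
  2   | sushi | tennis | pop | green | van
  3   | pasta | swimming | rock | blue | coupe
  4   | tacos | golf | jazz | yellow | sedan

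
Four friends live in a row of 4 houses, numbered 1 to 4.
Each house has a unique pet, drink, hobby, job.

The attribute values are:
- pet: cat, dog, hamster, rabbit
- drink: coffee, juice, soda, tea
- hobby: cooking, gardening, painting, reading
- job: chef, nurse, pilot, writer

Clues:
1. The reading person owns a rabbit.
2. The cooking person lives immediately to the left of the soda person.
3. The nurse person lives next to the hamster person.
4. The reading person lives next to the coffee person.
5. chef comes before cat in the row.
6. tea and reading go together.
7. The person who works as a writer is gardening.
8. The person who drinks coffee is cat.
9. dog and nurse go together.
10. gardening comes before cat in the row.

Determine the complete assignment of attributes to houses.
Solution:

House | Pet | Drink | Hobby | Job
---------------------------------
  1   | dog | juice | cooking | nurse
  2   | hamster | soda | gardening | writer
  3   | rabbit | tea | reading | chef
  4   | cat | coffee | painting | pilot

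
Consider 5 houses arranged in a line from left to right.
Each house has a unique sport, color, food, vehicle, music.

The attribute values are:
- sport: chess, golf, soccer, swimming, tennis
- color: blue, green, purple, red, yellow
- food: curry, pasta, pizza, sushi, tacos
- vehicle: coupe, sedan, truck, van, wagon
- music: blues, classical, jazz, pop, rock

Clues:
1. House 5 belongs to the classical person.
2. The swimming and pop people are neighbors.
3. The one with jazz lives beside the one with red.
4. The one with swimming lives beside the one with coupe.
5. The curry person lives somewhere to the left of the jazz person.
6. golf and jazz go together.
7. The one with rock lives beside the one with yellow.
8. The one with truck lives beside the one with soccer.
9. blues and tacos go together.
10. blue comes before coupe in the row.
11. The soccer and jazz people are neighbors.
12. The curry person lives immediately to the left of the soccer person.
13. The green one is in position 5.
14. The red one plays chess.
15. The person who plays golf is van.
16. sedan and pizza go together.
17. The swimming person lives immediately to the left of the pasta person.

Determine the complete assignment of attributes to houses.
Solution:

House | Sport | Color | Food | Vehicle | Music
----------------------------------------------
  1   | swimming | blue | curry | truck | rock
  2   | soccer | yellow | pasta | coupe | pop
  3   | golf | purple | sushi | van | jazz
  4   | chess | red | tacos | wagon | blues
  5   | tennis | green | pizza | sedan | classical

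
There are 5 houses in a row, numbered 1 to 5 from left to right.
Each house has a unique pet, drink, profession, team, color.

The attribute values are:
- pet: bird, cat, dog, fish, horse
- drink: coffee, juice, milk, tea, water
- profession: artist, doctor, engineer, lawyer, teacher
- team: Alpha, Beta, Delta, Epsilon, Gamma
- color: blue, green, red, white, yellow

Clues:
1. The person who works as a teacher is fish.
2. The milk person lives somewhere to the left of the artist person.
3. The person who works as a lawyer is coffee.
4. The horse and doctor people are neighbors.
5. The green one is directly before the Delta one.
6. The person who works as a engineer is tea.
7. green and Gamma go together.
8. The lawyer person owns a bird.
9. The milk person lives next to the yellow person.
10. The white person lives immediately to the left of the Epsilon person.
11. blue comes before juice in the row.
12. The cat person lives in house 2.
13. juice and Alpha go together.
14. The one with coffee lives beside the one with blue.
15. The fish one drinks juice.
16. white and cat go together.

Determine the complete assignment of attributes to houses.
Solution:

House | Pet | Drink | Profession | Team | Color
-----------------------------------------------
  1   | horse | tea | engineer | Gamma | green
  2   | cat | milk | doctor | Delta | white
  3   | bird | coffee | lawyer | Epsilon | yellow
  4   | dog | water | artist | Beta | blue
  5   | fish | juice | teacher | Alpha | red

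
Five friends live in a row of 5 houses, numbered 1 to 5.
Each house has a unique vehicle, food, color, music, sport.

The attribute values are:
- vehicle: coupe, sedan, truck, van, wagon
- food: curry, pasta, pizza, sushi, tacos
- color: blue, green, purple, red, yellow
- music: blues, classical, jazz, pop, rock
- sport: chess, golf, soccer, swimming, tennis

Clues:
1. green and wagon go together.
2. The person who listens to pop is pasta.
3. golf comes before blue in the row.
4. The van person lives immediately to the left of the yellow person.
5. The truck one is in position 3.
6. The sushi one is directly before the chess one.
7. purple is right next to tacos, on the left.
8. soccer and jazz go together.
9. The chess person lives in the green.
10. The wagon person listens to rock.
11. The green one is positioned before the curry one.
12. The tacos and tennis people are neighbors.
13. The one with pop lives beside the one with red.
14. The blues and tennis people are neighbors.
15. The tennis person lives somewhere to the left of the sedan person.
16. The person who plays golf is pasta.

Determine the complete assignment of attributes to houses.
Solution:

House | Vehicle | Food | Color | Music | Sport
----------------------------------------------
  1   | coupe | pasta | purple | pop | golf
  2   | van | tacos | red | blues | swimming
  3   | truck | sushi | yellow | classical | tennis
  4   | wagon | pizza | green | rock | chess
  5   | sedan | curry | blue | jazz | soccer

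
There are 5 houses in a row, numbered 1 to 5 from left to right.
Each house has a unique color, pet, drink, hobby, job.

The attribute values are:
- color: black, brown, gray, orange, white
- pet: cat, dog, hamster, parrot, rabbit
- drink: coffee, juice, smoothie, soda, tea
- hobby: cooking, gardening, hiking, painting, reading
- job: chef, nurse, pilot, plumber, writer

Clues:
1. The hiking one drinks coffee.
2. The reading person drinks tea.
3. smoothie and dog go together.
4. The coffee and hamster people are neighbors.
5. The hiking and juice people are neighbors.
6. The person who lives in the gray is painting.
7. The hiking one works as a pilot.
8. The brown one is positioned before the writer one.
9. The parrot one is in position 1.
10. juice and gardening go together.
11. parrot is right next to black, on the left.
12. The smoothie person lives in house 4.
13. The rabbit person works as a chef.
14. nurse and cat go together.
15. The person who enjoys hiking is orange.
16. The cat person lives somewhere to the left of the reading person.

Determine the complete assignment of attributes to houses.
Solution:

House | Color | Pet | Drink | Hobby | Job
-----------------------------------------
  1   | orange | parrot | coffee | hiking | pilot
  2   | black | hamster | juice | gardening | plumber
  3   | brown | cat | soda | cooking | nurse
  4   | gray | dog | smoothie | painting | writer
  5   | white | rabbit | tea | reading | chef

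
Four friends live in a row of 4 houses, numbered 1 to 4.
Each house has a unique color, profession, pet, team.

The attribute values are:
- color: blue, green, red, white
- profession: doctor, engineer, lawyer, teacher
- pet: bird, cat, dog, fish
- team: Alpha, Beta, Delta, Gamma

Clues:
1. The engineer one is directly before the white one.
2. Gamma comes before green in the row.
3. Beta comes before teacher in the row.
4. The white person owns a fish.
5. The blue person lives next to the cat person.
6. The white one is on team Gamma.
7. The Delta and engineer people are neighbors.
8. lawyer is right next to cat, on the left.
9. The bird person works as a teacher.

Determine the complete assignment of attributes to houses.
Solution:

House | Color | Profession | Pet | Team
---------------------------------------
  1   | blue | lawyer | dog | Delta
  2   | red | engineer | cat | Beta
  3   | white | doctor | fish | Gamma
  4   | green | teacher | bird | Alpha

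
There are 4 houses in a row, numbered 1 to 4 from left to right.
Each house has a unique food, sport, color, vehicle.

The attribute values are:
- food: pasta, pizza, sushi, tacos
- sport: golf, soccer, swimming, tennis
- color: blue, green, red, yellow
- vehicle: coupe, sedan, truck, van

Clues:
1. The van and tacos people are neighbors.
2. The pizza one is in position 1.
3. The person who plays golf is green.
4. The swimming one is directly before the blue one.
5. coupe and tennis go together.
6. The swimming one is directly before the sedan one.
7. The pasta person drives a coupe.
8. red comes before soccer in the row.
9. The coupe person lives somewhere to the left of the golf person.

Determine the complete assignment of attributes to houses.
Solution:

House | Food | Sport | Color | Vehicle
--------------------------------------
  1   | pizza | swimming | red | van
  2   | tacos | soccer | blue | sedan
  3   | pasta | tennis | yellow | coupe
  4   | sushi | golf | green | truck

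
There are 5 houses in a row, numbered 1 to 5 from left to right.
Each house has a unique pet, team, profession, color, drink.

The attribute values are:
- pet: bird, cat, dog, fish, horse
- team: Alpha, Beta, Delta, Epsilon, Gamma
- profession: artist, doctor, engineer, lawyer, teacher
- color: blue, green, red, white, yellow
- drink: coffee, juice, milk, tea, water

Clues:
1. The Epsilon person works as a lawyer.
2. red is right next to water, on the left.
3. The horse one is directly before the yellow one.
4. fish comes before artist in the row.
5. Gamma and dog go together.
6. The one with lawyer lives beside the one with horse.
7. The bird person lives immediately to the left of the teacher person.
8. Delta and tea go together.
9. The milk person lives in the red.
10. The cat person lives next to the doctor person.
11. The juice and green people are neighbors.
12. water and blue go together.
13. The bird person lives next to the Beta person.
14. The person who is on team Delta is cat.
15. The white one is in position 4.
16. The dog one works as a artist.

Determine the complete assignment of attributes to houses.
Solution:

House | Pet | Team | Profession | Color | Drink
-----------------------------------------------
  1   | bird | Epsilon | lawyer | red | milk
  2   | horse | Beta | teacher | blue | water
  3   | cat | Delta | engineer | yellow | tea
  4   | fish | Alpha | doctor | white | juice
  5   | dog | Gamma | artist | green | coffee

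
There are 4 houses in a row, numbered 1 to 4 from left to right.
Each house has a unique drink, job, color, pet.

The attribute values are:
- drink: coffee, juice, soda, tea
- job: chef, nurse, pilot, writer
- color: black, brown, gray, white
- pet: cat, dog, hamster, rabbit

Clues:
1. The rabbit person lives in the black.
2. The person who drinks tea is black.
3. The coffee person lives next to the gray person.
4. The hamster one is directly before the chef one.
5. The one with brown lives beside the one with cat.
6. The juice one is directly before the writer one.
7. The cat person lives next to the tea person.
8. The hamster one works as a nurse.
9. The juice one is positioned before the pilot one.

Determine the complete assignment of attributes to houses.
Solution:

House | Drink | Job | Color | Pet
---------------------------------
  1   | coffee | nurse | brown | hamster
  2   | juice | chef | gray | cat
  3   | tea | writer | black | rabbit
  4   | soda | pilot | white | dog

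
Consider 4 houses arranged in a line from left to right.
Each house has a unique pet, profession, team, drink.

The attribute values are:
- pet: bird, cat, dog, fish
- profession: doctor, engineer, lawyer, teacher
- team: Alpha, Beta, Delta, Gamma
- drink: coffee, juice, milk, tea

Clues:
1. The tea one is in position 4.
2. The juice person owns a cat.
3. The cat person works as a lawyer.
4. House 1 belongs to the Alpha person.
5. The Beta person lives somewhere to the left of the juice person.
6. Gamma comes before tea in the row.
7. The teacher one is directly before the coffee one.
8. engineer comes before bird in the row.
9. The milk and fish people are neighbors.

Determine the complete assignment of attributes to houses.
Solution:

House | Pet | Profession | Team | Drink
---------------------------------------
  1   | dog | teacher | Alpha | milk
  2   | fish | engineer | Beta | coffee
  3   | cat | lawyer | Gamma | juice
  4   | bird | doctor | Delta | tea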